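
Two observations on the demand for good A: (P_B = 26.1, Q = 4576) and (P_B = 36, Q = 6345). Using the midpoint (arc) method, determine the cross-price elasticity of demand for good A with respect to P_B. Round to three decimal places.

ΔQ_A = 6345 − 4576 = 1769; ΔP_B = 36 − 26.1 = 9.9.
Midpoints: Q̄_A = 5460.5, P̄_B = 31.05.
ε = (ΔQ_A/Q̄_A)/(ΔP_B/P̄_B) = (1769/5460.5)/(9.9/31.05) ≈ 1.016.

1.016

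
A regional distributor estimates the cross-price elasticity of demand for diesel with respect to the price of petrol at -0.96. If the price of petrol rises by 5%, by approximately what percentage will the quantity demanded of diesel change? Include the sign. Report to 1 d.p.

%ΔQ ≈ ε × %ΔP of petrol = -0.96 × (5%) = -4.8%.
Demand for diesel falls by about 4.8%.

-4.8%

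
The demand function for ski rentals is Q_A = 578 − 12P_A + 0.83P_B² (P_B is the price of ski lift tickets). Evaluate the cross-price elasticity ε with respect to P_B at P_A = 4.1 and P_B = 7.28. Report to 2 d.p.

0.15

At P_A = 4.1 and P_B = 7.28: Q_A = 572.789.
∂Q_A/∂P_B = 1.66P_B = 1.66(7.28) = 12.0848.
ε = (∂Q_A/∂P_B)(P_B/Q_A) = 12.0848 × (7.28/572.789) ≈ 0.15.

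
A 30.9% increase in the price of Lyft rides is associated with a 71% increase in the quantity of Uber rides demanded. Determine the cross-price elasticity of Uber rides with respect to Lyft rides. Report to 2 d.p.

ε = (%ΔQ of Uber rides) / (%ΔP of Lyft rides) = (71%) / (30.9%) ≈ 2.30.

2.30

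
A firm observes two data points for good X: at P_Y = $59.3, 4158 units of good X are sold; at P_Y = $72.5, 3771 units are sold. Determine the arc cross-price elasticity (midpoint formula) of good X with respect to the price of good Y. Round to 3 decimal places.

-0.487

ΔQ_X = 3771 − 4158 = -387; ΔP_Y = 72.5 − 59.3 = 13.2.
Midpoints: Q̄_X = 3964.5, P̄_Y = 65.90.
ε = (ΔQ_X/Q̄_X)/(ΔP_Y/P̄_Y) = (-387/3964.5)/(13.2/65.90) ≈ -0.487.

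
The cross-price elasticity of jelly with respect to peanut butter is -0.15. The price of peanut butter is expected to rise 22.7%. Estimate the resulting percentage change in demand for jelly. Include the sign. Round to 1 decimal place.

%ΔQ ≈ ε × %ΔP of peanut butter = -0.15 × (22.7%) = -3.4%.
Demand for jelly falls by about 3.4%.

-3.4%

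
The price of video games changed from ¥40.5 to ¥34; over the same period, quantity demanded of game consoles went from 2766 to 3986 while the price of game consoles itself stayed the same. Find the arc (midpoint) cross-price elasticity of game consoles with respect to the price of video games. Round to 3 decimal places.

-2.071

ΔQ_A = 3986 − 2766 = 1220; ΔP_B = 34 − 40.5 = -6.5.
Midpoints: Q̄_A = 3376.0, P̄_B = 37.25.
ε = (ΔQ_A/Q̄_A)/(ΔP_B/P̄_B) = (1220/3376.0)/(-6.5/37.25) ≈ -2.071.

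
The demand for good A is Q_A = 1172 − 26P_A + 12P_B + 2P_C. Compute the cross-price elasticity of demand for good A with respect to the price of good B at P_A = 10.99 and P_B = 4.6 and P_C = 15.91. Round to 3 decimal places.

At P_A = 10.99 and P_B = 4.6 and P_C = 15.91: Q_A = 973.28.
∂Q_A/∂P_B = 12.
ε = (∂Q_A/∂P_B)(P_B/Q_A) = 12 × (4.6/973.28) ≈ 0.057.
Since ε > 0, good A and good B are substitutes.

0.057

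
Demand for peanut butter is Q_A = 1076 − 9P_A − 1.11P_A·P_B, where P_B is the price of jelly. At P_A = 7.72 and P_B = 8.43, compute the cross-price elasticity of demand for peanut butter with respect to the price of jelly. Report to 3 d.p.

At P_A = 7.72 and P_B = 8.43: Q_A = 934.282.
∂Q_A/∂P_B = -1.11P_A = -1.11(7.72) = -8.5692.
ε = (∂Q_A/∂P_B)(P_B/Q_A) = -8.5692 × (8.43/934.282) ≈ -0.077.
ε < 0: complements.

-0.077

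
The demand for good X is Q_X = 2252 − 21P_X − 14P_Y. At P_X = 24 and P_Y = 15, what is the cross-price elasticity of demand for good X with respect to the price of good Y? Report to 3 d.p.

-0.137

At P_X = 24 and P_Y = 15: Q_X = 1538.
∂Q_X/∂P_Y = -14.
ε = (∂Q_X/∂P_Y)(P_Y/Q_X) = -14 × (15/1538) ≈ -0.137.
Since ε < 0, good X and good Y are complements.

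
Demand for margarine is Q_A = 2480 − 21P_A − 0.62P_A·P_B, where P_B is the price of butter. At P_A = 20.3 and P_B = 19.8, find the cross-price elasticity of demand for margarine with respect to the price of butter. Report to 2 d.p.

-0.14

At P_A = 20.3 and P_B = 19.8: Q_A = 1804.497.
∂Q_A/∂P_B = -0.62P_A = -0.62(20.3) = -12.5860.
ε = (∂Q_A/∂P_B)(P_B/Q_A) = -12.5860 × (19.8/1804.497) ≈ -0.14.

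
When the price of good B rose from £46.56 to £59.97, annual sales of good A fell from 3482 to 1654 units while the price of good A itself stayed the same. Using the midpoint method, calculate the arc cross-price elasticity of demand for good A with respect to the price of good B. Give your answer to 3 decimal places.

-2.827

ΔQ_A = 1654 − 3482 = -1828; ΔP_B = 59.97 − 46.56 = 13.41.
Midpoints: Q̄_A = 2568.0, P̄_B = 53.27.
ε = (ΔQ_A/Q̄_A)/(ΔP_B/P̄_B) = (-1828/2568.0)/(13.41/53.27) ≈ -2.827.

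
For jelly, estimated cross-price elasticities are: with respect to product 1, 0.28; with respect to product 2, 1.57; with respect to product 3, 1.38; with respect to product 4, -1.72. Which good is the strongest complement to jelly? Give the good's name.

Complements have ε < 0. The most negative value is -1.72 (product 4).

product 4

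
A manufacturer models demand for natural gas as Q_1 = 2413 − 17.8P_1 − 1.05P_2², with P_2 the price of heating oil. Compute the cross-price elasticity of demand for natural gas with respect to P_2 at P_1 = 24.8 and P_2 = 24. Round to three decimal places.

-0.885

At P_1 = 24.8 and P_2 = 24: Q_1 = 1366.76.
∂Q_1/∂P_2 = -2.1P_2 = -2.1(24) = -50.4000.
ε = (∂Q_1/∂P_2)(P_2/Q_1) = -50.4000 × (24/1366.76) ≈ -0.885.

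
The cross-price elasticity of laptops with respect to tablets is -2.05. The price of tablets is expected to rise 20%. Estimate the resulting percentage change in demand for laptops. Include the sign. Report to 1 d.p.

-41.0%

%ΔQ ≈ ε × %ΔP of tablets = -2.05 × (20%) = -41.0%.
Demand for laptops falls by about 41.0%.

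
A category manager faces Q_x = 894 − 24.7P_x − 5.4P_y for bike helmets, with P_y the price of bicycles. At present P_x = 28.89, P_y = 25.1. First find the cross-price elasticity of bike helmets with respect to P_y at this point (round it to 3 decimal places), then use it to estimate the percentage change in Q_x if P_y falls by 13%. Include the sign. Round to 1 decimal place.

At P_x = 28.89, P_y = 25.1: Q_x = 44.877.
∂Q_x/∂P_y = -5.4.
ε = (∂Q_x/∂P_y)(P_y/Q_x) = -5.4000 × 25.1/44.877 ≈ -3.020.
%ΔQ_x ≈ ε × %ΔP_y = -3.020 × (-13%) = 39.3%.

39.3%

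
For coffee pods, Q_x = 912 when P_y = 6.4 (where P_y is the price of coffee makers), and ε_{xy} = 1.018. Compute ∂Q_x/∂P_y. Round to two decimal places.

ε = (∂Q_x/∂P_y)·(P_y/Q_x) ⇒ ∂Q_x/∂P_y = ε·Q_x/P_y = 1.018 × 912/6.4 ≈ 145.07.

145.07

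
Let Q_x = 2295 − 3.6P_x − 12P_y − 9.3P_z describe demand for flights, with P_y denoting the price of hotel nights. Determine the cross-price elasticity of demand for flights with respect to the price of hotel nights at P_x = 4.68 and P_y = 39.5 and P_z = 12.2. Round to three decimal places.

-0.280

At P_x = 4.68 and P_y = 39.5 and P_z = 12.2: Q_x = 1690.692.
∂Q_x/∂P_y = -12.
ε = (∂Q_x/∂P_y)(P_y/Q_x) = -12 × (39.5/1690.692) ≈ -0.280.
Since ε < 0, flights and hotel nights are complements.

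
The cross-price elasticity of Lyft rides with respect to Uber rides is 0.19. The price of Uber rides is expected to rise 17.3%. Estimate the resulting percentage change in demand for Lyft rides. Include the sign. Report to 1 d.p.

3.3%

%ΔQ ≈ ε × %ΔP of Uber rides = 0.19 × (17.3%) = 3.3%.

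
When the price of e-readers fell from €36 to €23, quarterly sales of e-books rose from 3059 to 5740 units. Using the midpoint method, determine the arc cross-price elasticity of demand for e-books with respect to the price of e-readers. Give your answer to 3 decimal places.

ΔQ_A = 5740 − 3059 = 2681; ΔP_B = 23 − 36 = -13.
Midpoints: Q̄_A = 4399.5, P̄_B = 29.50.
ε = (ΔQ_A/Q̄_A)/(ΔP_B/P̄_B) = (2681/4399.5)/(-13/29.50) ≈ -1.383.

-1.383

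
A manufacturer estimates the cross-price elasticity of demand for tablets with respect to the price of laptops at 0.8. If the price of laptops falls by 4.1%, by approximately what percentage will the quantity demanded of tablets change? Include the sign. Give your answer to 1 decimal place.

-3.3%

%ΔQ ≈ ε × %ΔP of laptops = 0.8 × (-4.1%) = -3.3%.
Demand for tablets falls by about 3.3%.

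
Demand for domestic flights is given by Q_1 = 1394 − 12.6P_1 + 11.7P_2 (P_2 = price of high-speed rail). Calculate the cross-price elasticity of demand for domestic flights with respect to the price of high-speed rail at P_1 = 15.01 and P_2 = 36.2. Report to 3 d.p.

At P_1 = 15.01 and P_2 = 36.2: Q_1 = 1628.414.
∂Q_1/∂P_2 = 11.7.
ε = (∂Q_1/∂P_2)(P_2/Q_1) = 11.7 × (36.2/1628.414) ≈ 0.260.
Since ε > 0, domestic flights and high-speed rail are substitutes.

0.260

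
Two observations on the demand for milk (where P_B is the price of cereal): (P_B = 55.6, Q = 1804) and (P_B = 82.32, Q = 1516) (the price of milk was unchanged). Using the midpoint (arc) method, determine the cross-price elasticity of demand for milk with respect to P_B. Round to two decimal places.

ΔQ_A = 1516 − 1804 = -288; ΔP_B = 82.32 − 55.6 = 26.72.
Midpoints: Q̄_A = 1660.0, P̄_B = 68.96.
ε = (ΔQ_A/Q̄_A)/(ΔP_B/P̄_B) = (-288/1660.0)/(26.72/68.96) ≈ -0.45.
ε < 0: milk and cereal are complements.

-0.45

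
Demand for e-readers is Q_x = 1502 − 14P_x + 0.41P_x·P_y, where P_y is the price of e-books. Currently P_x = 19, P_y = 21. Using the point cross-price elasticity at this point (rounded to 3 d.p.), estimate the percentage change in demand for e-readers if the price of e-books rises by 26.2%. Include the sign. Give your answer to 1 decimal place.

At P_x = 19, P_y = 21: Q_x = 1399.59.
∂Q_x/∂P_y = 0.41P_x = 7.7900.
ε = (∂Q_x/∂P_y)(P_y/Q_x) = 7.7900 × 21/1399.59 ≈ 0.117.
%ΔQ_x ≈ ε × %ΔP_y = 0.117 × (26.2%) = 3.1%.

3.1%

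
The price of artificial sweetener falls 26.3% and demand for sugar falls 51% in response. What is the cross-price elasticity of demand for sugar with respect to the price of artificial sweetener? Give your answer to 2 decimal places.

1.94

ε = (%ΔQ of sugar) / (%ΔP of artificial sweetener) = (-51%) / (-26.3%) ≈ 1.94.
Positive cross-price elasticity: substitutes.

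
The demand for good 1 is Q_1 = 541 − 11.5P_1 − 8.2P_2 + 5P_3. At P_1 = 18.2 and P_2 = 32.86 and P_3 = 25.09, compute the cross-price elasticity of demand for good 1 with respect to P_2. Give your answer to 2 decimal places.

At P_1 = 18.2 and P_2 = 32.86 and P_3 = 25.09: Q_1 = 187.698.
∂Q_1/∂P_2 = -8.2.
ε = (∂Q_1/∂P_2)(P_2/Q_1) = -8.2 × (32.86/187.698) ≈ -1.44.

-1.44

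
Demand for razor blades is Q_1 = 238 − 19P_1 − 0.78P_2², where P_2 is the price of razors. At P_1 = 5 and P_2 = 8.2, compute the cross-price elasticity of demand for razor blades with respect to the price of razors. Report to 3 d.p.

At P_1 = 5 and P_2 = 8.2: Q_1 = 90.553.
∂Q_1/∂P_2 = -1.56P_2 = -1.56(8.2) = -12.7920.
ε = (∂Q_1/∂P_2)(P_2/Q_1) = -12.7920 × (8.2/90.553) ≈ -1.158.
ε < 0: complements.

-1.158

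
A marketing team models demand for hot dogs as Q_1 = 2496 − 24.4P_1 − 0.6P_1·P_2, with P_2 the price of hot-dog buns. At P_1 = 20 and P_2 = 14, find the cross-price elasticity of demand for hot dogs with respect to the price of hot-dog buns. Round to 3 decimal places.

-0.091

At P_1 = 20 and P_2 = 14: Q_1 = 1840.
∂Q_1/∂P_2 = -0.6P_1 = -0.6(20) = -12.0000.
ε = (∂Q_1/∂P_2)(P_2/Q_1) = -12.0000 × (14/1840) ≈ -0.091.
ε < 0: complements.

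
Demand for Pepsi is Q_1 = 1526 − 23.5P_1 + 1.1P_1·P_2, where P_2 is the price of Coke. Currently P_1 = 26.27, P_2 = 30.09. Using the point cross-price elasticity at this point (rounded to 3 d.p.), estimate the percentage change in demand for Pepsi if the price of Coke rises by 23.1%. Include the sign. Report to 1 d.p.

11.3%

At P_1 = 26.27, P_2 = 30.09: Q_1 = 1778.166.
∂Q_1/∂P_2 = 1.1P_1 = 28.8970.
ε = (∂Q_1/∂P_2)(P_2/Q_1) = 28.8970 × 30.09/1778.166 ≈ 0.489.
%ΔQ_1 ≈ ε × %ΔP_2 = 0.489 × (23.1%) = 11.3%.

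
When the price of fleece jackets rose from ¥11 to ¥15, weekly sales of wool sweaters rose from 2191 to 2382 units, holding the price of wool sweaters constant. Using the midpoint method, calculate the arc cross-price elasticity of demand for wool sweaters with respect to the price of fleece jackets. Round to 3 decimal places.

0.271

ΔQ_A = 2382 − 2191 = 191; ΔP_B = 15 − 11 = 4.
Midpoints: Q̄_A = 2286.5, P̄_B = 13.00.
ε = (ΔQ_A/Q̄_A)/(ΔP_B/P̄_B) = (191/2286.5)/(4/13.00) ≈ 0.271.
ε > 0: wool sweaters and fleece jackets are substitutes.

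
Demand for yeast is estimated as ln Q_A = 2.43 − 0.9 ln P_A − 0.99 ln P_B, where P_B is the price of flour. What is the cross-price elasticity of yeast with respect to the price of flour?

In a log-linear (constant-elasticity) demand function, the coefficient on ln P_B is the cross-price elasticity.
ε = -0.99. Negative, so yeast and flour are complements.

-0.99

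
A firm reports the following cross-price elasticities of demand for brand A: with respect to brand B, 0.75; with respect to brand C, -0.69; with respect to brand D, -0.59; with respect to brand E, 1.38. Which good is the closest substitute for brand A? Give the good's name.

Substitutes have ε > 0. Among the positive values, 1.38 (brand E) is largest.

brand E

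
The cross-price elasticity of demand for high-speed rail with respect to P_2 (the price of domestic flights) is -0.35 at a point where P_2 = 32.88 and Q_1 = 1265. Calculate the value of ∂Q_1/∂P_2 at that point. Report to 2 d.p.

-13.47

ε = (∂Q_1/∂P_2)·(P_2/Q_1) ⇒ ∂Q_1/∂P_2 = ε·Q_1/P_2 = -0.35 × 1265/32.88 ≈ -13.47.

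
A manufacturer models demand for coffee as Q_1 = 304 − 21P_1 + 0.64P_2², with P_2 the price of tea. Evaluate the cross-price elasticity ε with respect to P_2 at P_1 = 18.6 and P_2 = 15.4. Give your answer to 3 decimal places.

At P_1 = 18.6 and P_2 = 15.4: Q_1 = 65.182.
∂Q_1/∂P_2 = 1.28P_2 = 1.28(15.4) = 19.7120.
ε = (∂Q_1/∂P_2)(P_2/Q_1) = 19.7120 × (15.4/65.182) ≈ 4.657.

4.657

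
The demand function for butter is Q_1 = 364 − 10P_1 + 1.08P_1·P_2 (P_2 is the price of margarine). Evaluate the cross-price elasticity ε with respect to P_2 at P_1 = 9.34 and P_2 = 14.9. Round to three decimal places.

0.357

At P_1 = 9.34 and P_2 = 14.9: Q_1 = 420.899.
∂Q_1/∂P_2 = 1.08P_1 = 1.08(9.34) = 10.0872.
ε = (∂Q_1/∂P_2)(P_2/Q_1) = 10.0872 × (14.9/420.899) ≈ 0.357.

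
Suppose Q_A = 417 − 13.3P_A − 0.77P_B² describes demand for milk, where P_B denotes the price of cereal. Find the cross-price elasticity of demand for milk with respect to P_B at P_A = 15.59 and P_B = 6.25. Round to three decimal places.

At P_A = 15.59 and P_B = 6.25: Q_A = 179.575.
∂Q_A/∂P_B = -1.54P_B = -1.54(6.25) = -9.6250.
ε = (∂Q_A/∂P_B)(P_B/Q_A) = -9.6250 × (6.25/179.575) ≈ -0.335.
ε < 0: complements.

-0.335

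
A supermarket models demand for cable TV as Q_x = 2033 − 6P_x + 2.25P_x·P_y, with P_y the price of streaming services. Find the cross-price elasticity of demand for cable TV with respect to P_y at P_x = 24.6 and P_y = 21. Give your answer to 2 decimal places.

0.38

At P_x = 24.6 and P_y = 21: Q_x = 3047.75.
∂Q_x/∂P_y = 2.25P_x = 2.25(24.6) = 55.3500.
ε = (∂Q_x/∂P_y)(P_y/Q_x) = 55.3500 × (21/3047.75) ≈ 0.38.
ε > 0: substitutes.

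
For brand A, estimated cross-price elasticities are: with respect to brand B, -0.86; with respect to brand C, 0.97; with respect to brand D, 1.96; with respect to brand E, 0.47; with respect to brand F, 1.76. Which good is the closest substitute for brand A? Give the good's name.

brand D

Substitutes have ε > 0. Among the positive values, 1.96 (brand D) is largest.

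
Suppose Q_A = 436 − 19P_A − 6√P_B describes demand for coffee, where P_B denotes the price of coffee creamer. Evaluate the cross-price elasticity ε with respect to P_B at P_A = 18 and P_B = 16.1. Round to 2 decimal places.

At P_A = 18 and P_B = 16.1: Q_A = 69.925.
∂Q_A/∂P_B = -6/(2√P_B) = -6/(2√16.1) = -0.7477.
ε = (∂Q_A/∂P_B)(P_B/Q_A) = -0.7477 × (16.1/69.925) ≈ -0.17.
ε < 0: complements.

-0.17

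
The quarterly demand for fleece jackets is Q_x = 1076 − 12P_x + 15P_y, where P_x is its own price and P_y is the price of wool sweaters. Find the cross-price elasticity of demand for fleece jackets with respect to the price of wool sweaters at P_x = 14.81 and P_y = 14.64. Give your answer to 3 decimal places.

0.196

At P_x = 14.81 and P_y = 14.64: Q_x = 1117.88.
∂Q_x/∂P_y = 15.
ε = (∂Q_x/∂P_y)(P_y/Q_x) = 15 × (14.64/1117.88) ≈ 0.196.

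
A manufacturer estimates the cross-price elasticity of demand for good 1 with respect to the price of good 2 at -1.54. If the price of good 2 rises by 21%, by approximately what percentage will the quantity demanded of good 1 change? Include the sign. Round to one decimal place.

%ΔQ ≈ ε × %ΔP of good 2 = -1.54 × (21%) = -32.3%.
Demand for good 1 falls by about 32.3%.

-32.3%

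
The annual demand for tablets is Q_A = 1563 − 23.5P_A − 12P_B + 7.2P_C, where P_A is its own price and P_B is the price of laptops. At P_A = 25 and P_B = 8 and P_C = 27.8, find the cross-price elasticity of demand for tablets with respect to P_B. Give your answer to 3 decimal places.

At P_A = 25 and P_B = 8 and P_C = 27.8: Q_A = 1079.66.
∂Q_A/∂P_B = -12.
ε = (∂Q_A/∂P_B)(P_B/Q_A) = -12 × (8/1079.66) ≈ -0.089.

-0.089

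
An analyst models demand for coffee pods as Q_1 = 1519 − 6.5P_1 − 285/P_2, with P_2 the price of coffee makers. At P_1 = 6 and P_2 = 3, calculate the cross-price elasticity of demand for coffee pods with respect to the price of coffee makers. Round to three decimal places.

At P_1 = 6 and P_2 = 3: Q_1 = 1385.
∂Q_1/∂P_2 = 285/P_2² = 31.6667.
ε = (∂Q_1/∂P_2)(P_2/Q_1) = 31.6667 × (3/1385) ≈ 0.069.

0.069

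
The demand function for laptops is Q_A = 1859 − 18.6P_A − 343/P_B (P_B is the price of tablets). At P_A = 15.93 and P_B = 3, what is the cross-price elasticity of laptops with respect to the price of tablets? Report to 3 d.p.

0.079

At P_A = 15.93 and P_B = 3: Q_A = 1448.369.
∂Q_A/∂P_B = 343/P_B² = 38.1111.
ε = (∂Q_A/∂P_B)(P_B/Q_A) = 38.1111 × (3/1448.369) ≈ 0.079.
ε > 0: substitutes.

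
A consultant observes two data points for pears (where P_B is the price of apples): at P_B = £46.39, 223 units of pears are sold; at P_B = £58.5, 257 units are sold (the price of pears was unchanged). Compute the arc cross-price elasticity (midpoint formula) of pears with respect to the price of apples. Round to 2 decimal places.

ΔQ_A = 257 − 223 = 34; ΔP_B = 58.5 − 46.39 = 12.11.
Midpoints: Q̄_A = 240.0, P̄_B = 52.45.
ε = (ΔQ_A/Q̄_A)/(ΔP_B/P̄_B) = (34/240.0)/(12.11/52.45) ≈ 0.61.

0.61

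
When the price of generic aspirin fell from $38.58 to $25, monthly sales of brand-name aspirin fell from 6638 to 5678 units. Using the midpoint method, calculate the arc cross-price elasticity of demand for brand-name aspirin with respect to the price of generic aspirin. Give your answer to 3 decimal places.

0.365

ΔQ_A = 5678 − 6638 = -960; ΔP_B = 25 − 38.58 = -13.58.
Midpoints: Q̄_A = 6158.0, P̄_B = 31.79.
ε = (ΔQ_A/Q̄_A)/(ΔP_B/P̄_B) = (-960/6158.0)/(-13.58/31.79) ≈ 0.365.
ε > 0: brand-name aspirin and generic aspirin are substitutes.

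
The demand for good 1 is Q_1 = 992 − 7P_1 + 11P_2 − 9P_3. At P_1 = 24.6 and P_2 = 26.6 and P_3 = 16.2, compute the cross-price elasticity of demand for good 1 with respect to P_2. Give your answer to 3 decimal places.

At P_1 = 24.6 and P_2 = 26.6 and P_3 = 16.2: Q_1 = 966.6.
∂Q_1/∂P_2 = 11.
ε = (∂Q_1/∂P_2)(P_2/Q_1) = 11 × (26.6/966.6) ≈ 0.303.

0.303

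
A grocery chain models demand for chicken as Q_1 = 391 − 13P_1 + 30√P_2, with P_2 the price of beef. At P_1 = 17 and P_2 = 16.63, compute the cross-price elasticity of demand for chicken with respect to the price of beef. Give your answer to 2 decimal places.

At P_1 = 17 and P_2 = 16.63: Q_1 = 292.340.
∂Q_1/∂P_2 = 30/(2√P_2) = 30/(2√16.63) = 3.6783.
ε = (∂Q_1/∂P_2)(P_2/Q_1) = 3.6783 × (16.63/292.340) ≈ 0.21.
ε > 0: substitutes.

0.21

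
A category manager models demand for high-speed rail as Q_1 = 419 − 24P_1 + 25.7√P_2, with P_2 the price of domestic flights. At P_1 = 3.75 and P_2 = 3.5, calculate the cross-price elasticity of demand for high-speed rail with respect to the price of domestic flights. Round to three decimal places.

0.064

At P_1 = 3.75 and P_2 = 3.5: Q_1 = 377.080.
∂Q_1/∂P_2 = 25.7/(2√P_2) = 25.7/(2√3.5) = 6.8686.
ε = (∂Q_1/∂P_2)(P_2/Q_1) = 6.8686 × (3.5/377.080) ≈ 0.064.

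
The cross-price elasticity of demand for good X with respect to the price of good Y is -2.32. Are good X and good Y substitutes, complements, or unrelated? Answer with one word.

complements

ε = -2.32 < 0, so a higher price of good Y lowers demand for good X: complements.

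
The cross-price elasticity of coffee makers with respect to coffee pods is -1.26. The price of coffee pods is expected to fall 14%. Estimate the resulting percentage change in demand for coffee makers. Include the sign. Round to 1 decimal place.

17.6%

%ΔQ ≈ ε × %ΔP of coffee pods = -1.26 × (-14%) = 17.6%.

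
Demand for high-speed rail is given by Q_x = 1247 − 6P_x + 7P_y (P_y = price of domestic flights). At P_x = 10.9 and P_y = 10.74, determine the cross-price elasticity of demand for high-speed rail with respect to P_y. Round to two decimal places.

0.06

At P_x = 10.9 and P_y = 10.74: Q_x = 1256.78.
∂Q_x/∂P_y = 7.
ε = (∂Q_x/∂P_y)(P_y/Q_x) = 7 × (10.74/1256.78) ≈ 0.06.
Since ε > 0, high-speed rail and domestic flights are substitutes.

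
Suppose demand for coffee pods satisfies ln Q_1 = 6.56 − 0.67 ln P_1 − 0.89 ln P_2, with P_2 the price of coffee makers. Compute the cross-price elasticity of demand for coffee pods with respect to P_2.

-0.89

In a log-linear (constant-elasticity) demand function, the coefficient on ln P_2 is the cross-price elasticity.
ε = -0.89. Negative, so coffee pods and coffee makers are complements.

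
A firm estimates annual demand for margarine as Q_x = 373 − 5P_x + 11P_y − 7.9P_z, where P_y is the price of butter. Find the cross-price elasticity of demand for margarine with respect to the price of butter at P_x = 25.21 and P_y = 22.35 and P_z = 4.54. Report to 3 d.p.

0.538

At P_x = 25.21 and P_y = 22.35 and P_z = 4.54: Q_x = 456.934.
∂Q_x/∂P_y = 11.
ε = (∂Q_x/∂P_y)(P_y/Q_x) = 11 × (22.35/456.934) ≈ 0.538.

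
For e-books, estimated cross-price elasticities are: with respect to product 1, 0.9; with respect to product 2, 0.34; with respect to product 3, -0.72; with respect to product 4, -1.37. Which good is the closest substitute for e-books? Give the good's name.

product 1

Substitutes have ε > 0. Among the positive values, 0.9 (product 1) is largest.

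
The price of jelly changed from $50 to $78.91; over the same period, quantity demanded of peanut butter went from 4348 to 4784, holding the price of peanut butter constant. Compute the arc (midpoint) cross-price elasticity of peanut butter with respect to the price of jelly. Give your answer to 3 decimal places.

0.213

ΔQ_A = 4784 − 4348 = 436; ΔP_B = 78.91 − 50 = 28.91.
Midpoints: Q̄_A = 4566.0, P̄_B = 64.45.
ε = (ΔQ_A/Q̄_A)/(ΔP_B/P̄_B) = (436/4566.0)/(28.91/64.45) ≈ 0.213.
ε > 0: peanut butter and jelly are substitutes.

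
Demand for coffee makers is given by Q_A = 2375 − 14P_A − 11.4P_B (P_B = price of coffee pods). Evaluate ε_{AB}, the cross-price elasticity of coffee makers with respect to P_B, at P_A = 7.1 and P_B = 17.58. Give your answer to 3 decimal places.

-0.097

At P_A = 7.1 and P_B = 17.58: Q_A = 2075.188.
∂Q_A/∂P_B = -11.4.
ε = (∂Q_A/∂P_B)(P_B/Q_A) = -11.4 × (17.58/2075.188) ≈ -0.097.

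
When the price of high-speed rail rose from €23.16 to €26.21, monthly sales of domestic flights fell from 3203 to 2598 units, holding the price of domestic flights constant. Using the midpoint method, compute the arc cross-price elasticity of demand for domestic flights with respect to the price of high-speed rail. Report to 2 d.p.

ΔQ_A = 2598 − 3203 = -605; ΔP_B = 26.21 − 23.16 = 3.05.
Midpoints: Q̄_A = 2900.5, P̄_B = 24.69.
ε = (ΔQ_A/Q̄_A)/(ΔP_B/P̄_B) = (-605/2900.5)/(3.05/24.69) ≈ -1.69.

-1.69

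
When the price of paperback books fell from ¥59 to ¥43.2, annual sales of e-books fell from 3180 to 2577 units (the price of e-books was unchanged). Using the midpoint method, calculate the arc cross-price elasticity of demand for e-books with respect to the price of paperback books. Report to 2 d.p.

0.68

ΔQ_A = 2577 − 3180 = -603; ΔP_B = 43.2 − 59 = -15.8.
Midpoints: Q̄_A = 2878.5, P̄_B = 51.10.
ε = (ΔQ_A/Q̄_A)/(ΔP_B/P̄_B) = (-603/2878.5)/(-15.8/51.10) ≈ 0.68.
ε > 0: e-books and paperback books are substitutes.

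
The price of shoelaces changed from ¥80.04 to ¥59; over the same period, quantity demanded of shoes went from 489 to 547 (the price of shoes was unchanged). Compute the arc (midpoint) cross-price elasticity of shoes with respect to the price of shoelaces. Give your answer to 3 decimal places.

-0.370

ΔQ_A = 547 − 489 = 58; ΔP_B = 59 − 80.04 = -21.04.
Midpoints: Q̄_A = 518.0, P̄_B = 69.52.
ε = (ΔQ_A/Q̄_A)/(ΔP_B/P̄_B) = (58/518.0)/(-21.04/69.52) ≈ -0.370.
ε < 0: shoes and shoelaces are complements.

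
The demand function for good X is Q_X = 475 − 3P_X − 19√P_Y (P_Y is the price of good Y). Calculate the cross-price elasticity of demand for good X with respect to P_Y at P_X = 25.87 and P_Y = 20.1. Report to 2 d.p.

-0.14

At P_X = 25.87 and P_Y = 20.1: Q_X = 312.207.
∂Q_X/∂P_Y = -19/(2√P_Y) = -19/(2√20.1) = -2.1190.
ε = (∂Q_X/∂P_Y)(P_Y/Q_X) = -2.1190 × (20.1/312.207) ≈ -0.14.
ε < 0: complements.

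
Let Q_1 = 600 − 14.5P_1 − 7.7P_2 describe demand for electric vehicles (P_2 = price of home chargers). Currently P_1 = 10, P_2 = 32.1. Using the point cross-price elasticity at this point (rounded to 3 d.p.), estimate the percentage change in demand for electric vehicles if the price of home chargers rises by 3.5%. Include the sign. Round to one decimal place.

At P_1 = 10, P_2 = 32.1: Q_1 = 207.83.
∂Q_1/∂P_2 = -7.7.
ε = (∂Q_1/∂P_2)(P_2/Q_1) = -7.7000 × 32.1/207.83 ≈ -1.189.
%ΔQ_1 ≈ ε × %ΔP_2 = -1.189 × (3.5%) = -4.2%.

-4.2%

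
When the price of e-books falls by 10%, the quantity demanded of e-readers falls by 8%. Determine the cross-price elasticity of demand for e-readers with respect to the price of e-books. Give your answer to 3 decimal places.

0.800

ε = (%ΔQ of e-readers) / (%ΔP of e-books) = (-8%) / (-10%) ≈ 0.800.
Positive cross-price elasticity: substitutes.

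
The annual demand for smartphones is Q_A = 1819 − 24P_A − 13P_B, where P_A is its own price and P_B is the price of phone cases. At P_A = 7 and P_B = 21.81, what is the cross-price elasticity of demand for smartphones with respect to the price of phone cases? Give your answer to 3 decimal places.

At P_A = 7 and P_B = 21.81: Q_A = 1367.47.
∂Q_A/∂P_B = -13.
ε = (∂Q_A/∂P_B)(P_B/Q_A) = -13 × (21.81/1367.47) ≈ -0.207.

-0.207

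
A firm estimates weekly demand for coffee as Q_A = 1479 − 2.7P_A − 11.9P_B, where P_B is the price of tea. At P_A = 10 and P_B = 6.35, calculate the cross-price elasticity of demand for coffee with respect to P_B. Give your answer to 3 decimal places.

At P_A = 10 and P_B = 6.35: Q_A = 1376.435.
∂Q_A/∂P_B = -11.9.
ε = (∂Q_A/∂P_B)(P_B/Q_A) = -11.9 × (6.35/1376.435) ≈ -0.055.
Since ε < 0, coffee and tea are complements.

-0.055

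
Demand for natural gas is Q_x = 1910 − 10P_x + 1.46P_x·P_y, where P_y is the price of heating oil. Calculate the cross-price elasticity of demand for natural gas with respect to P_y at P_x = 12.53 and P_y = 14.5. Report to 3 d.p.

0.129

At P_x = 12.53 and P_y = 14.5: Q_x = 2049.960.
∂Q_x/∂P_y = 1.46P_x = 1.46(12.53) = 18.2938.
ε = (∂Q_x/∂P_y)(P_y/Q_x) = 18.2938 × (14.5/2049.960) ≈ 0.129.
ε > 0: substitutes.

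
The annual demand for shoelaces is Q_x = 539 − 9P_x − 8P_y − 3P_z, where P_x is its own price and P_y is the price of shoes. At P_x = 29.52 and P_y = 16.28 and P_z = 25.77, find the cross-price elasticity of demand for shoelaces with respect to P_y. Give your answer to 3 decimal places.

At P_x = 29.52 and P_y = 16.28 and P_z = 25.77: Q_x = 65.77.
∂Q_x/∂P_y = -8.
ε = (∂Q_x/∂P_y)(P_y/Q_x) = -8 × (16.28/65.77) ≈ -1.980.
Since ε < 0, shoelaces and shoes are complements.

-1.980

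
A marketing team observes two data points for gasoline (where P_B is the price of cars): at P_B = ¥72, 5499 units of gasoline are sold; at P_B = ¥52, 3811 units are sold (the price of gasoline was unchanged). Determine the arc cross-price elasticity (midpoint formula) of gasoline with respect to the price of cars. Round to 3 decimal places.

ΔQ_A = 3811 − 5499 = -1688; ΔP_B = 52 − 72 = -20.
Midpoints: Q̄_A = 4655.0, P̄_B = 62.00.
ε = (ΔQ_A/Q̄_A)/(ΔP_B/P̄_B) = (-1688/4655.0)/(-20/62.00) ≈ 1.124.
ε > 0: gasoline and cars are substitutes.

1.124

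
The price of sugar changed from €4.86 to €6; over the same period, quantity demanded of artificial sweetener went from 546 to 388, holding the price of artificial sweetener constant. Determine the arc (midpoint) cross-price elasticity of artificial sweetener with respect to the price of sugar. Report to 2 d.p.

-1.61

ΔQ_A = 388 − 546 = -158; ΔP_B = 6 − 4.86 = 1.14.
Midpoints: Q̄_A = 467.0, P̄_B = 5.43.
ε = (ΔQ_A/Q̄_A)/(ΔP_B/P̄_B) = (-158/467.0)/(1.14/5.43) ≈ -1.61.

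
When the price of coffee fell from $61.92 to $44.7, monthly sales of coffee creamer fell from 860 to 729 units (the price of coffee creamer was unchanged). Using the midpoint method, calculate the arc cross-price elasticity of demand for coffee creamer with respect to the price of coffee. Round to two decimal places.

ΔQ_A = 729 − 860 = -131; ΔP_B = 44.7 − 61.92 = -17.22.
Midpoints: Q̄_A = 794.5, P̄_B = 53.31.
ε = (ΔQ_A/Q̄_A)/(ΔP_B/P̄_B) = (-131/794.5)/(-17.22/53.31) ≈ 0.51.
ε > 0: coffee creamer and coffee are substitutes.

0.51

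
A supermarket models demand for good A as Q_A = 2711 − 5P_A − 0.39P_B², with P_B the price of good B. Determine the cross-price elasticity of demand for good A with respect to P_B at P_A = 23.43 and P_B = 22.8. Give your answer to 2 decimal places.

At P_A = 23.43 and P_B = 22.8: Q_A = 2391.112.
∂Q_A/∂P_B = -0.78P_B = -0.78(22.8) = -17.7840.
ε = (∂Q_A/∂P_B)(P_B/Q_A) = -17.7840 × (22.8/2391.112) ≈ -0.17.
ε < 0: complements.

-0.17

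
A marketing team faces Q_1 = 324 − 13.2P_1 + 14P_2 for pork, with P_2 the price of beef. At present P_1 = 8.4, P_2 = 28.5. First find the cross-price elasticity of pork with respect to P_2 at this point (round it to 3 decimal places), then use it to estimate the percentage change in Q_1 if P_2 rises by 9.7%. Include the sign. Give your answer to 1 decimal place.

6.3%

At P_1 = 8.4, P_2 = 28.5: Q_1 = 612.12.
∂Q_1/∂P_2 = 14.
ε = (∂Q_1/∂P_2)(P_2/Q_1) = 14.0000 × 28.5/612.12 ≈ 0.652.
%ΔQ_1 ≈ ε × %ΔP_2 = 0.652 × (9.7%) = 6.3%.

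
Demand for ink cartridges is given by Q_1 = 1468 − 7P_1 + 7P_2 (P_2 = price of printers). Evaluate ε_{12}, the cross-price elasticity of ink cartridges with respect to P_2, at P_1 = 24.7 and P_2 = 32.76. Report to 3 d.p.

0.150

At P_1 = 24.7 and P_2 = 32.76: Q_1 = 1524.42.
∂Q_1/∂P_2 = 7.
ε = (∂Q_1/∂P_2)(P_2/Q_1) = 7 × (32.76/1524.42) ≈ 0.150.
Since ε > 0, ink cartridges and printers are substitutes.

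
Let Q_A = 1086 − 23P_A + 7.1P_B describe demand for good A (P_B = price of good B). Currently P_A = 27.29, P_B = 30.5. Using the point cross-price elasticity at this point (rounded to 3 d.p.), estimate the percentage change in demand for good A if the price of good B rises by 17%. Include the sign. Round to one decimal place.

At P_A = 27.29, P_B = 30.5: Q_A = 674.88.
∂Q_A/∂P_B = 7.1.
ε = (∂Q_A/∂P_B)(P_B/Q_A) = 7.1000 × 30.5/674.88 ≈ 0.321.
%ΔQ_A ≈ ε × %ΔP_B = 0.321 × (17%) = 5.5%.

5.5%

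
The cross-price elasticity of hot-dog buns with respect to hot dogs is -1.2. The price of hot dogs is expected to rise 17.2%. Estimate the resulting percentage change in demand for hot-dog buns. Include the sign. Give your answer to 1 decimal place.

-20.6%

%ΔQ ≈ ε × %ΔP of hot dogs = -1.2 × (17.2%) = -20.6%.
Demand for hot-dog buns falls by about 20.6%.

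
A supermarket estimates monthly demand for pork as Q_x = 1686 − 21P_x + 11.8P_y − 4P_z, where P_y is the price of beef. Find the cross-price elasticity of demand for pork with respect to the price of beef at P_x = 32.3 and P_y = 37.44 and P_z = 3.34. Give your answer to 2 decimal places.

0.31

At P_x = 32.3 and P_y = 37.44 and P_z = 3.34: Q_x = 1436.132.
∂Q_x/∂P_y = 11.8.
ε = (∂Q_x/∂P_y)(P_y/Q_x) = 11.8 × (37.44/1436.132) ≈ 0.31.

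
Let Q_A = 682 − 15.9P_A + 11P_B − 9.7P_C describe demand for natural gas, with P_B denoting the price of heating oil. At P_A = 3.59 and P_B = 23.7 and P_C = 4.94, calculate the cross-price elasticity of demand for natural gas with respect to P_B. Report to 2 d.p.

At P_A = 3.59 and P_B = 23.7 and P_C = 4.94: Q_A = 837.701.
∂Q_A/∂P_B = 11.
ε = (∂Q_A/∂P_B)(P_B/Q_A) = 11 × (23.7/837.701) ≈ 0.31.

0.31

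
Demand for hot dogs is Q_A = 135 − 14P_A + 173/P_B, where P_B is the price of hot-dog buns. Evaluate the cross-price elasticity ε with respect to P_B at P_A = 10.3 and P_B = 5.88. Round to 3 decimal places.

-1.455

At P_A = 10.3 and P_B = 5.88: Q_A = 20.222.
∂Q_A/∂P_B = −173/P_B² = -5.0037.
ε = (∂Q_A/∂P_B)(P_B/Q_A) = -5.0037 × (5.88/20.222) ≈ -1.455.
ε < 0: complements.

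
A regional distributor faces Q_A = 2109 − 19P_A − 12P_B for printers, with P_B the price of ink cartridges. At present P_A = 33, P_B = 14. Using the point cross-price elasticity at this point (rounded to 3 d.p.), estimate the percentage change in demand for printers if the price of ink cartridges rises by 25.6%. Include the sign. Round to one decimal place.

-3.3%

At P_A = 33, P_B = 14: Q_A = 1314.
∂Q_A/∂P_B = -12.
ε = (∂Q_A/∂P_B)(P_B/Q_A) = -12.0000 × 14/1314 ≈ -0.128.
%ΔQ_A ≈ ε × %ΔP_B = -0.128 × (25.6%) = -3.3%.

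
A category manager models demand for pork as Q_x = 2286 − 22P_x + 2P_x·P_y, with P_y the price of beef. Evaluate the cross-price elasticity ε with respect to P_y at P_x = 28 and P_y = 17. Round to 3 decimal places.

At P_x = 28 and P_y = 17: Q_x = 2622.
∂Q_x/∂P_y = 2P_x = 2(28) = 56.0000.
ε = (∂Q_x/∂P_y)(P_y/Q_x) = 56.0000 × (17/2622) ≈ 0.363.
ε > 0: substitutes.

0.363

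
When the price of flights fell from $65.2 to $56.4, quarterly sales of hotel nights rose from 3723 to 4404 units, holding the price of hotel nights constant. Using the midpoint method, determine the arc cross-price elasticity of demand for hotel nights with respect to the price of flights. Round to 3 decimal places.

-1.158

ΔQ_A = 4404 − 3723 = 681; ΔP_B = 56.4 − 65.2 = -8.8.
Midpoints: Q̄_A = 4063.5, P̄_B = 60.80.
ε = (ΔQ_A/Q̄_A)/(ΔP_B/P̄_B) = (681/4063.5)/(-8.8/60.80) ≈ -1.158.
ε < 0: hotel nights and flights are complements.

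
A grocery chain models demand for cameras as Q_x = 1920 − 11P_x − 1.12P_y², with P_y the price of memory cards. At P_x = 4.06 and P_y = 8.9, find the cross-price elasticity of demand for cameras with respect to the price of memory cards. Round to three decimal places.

-0.099

At P_x = 4.06 and P_y = 8.9: Q_x = 1786.625.
∂Q_x/∂P_y = -2.24P_y = -2.24(8.9) = -19.9360.
ε = (∂Q_x/∂P_y)(P_y/Q_x) = -19.9360 × (8.9/1786.625) ≈ -0.099.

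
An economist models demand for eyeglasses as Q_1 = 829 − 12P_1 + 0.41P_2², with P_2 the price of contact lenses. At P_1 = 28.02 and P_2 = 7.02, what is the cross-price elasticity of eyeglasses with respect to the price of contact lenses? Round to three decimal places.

At P_1 = 28.02 and P_2 = 7.02: Q_1 = 512.965.
∂Q_1/∂P_2 = 0.82P_2 = 0.82(7.02) = 5.7564.
ε = (∂Q_1/∂P_2)(P_2/Q_1) = 5.7564 × (7.02/512.965) ≈ 0.079.
ε > 0: substitutes.

0.079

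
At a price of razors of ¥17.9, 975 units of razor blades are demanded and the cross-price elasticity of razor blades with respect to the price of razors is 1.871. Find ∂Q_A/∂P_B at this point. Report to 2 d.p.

101.91

ε = (∂Q_A/∂P_B)·(P_B/Q_A) ⇒ ∂Q_A/∂P_B = ε·Q_A/P_B = 1.871 × 975/17.9 ≈ 101.91.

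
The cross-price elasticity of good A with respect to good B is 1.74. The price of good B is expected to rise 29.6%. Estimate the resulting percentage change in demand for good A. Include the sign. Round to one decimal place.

%ΔQ ≈ ε × %ΔP of good B = 1.74 × (29.6%) = 51.5%.
Demand for good A rises by about 51.5%.

51.5%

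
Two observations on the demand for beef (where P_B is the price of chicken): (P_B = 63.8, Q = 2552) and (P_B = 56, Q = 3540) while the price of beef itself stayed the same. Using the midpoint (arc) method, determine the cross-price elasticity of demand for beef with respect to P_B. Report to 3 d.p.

-2.491

ΔQ_A = 3540 − 2552 = 988; ΔP_B = 56 − 63.8 = -7.8.
Midpoints: Q̄_A = 3046.0, P̄_B = 59.90.
ε = (ΔQ_A/Q̄_A)/(ΔP_B/P̄_B) = (988/3046.0)/(-7.8/59.90) ≈ -2.491.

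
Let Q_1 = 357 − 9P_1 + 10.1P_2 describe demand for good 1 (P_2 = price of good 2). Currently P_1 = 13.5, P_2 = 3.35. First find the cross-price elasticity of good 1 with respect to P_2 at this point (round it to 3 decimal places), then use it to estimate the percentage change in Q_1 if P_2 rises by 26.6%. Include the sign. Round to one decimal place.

3.4%

At P_1 = 13.5, P_2 = 3.35: Q_1 = 269.335.
∂Q_1/∂P_2 = 10.1.
ε = (∂Q_1/∂P_2)(P_2/Q_1) = 10.1000 × 3.35/269.335 ≈ 0.126.
%ΔQ_1 ≈ ε × %ΔP_2 = 0.126 × (26.6%) = 3.4%.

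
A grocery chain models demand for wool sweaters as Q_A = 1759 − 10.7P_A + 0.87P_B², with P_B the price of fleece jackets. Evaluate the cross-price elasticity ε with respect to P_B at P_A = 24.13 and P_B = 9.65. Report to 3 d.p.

At P_A = 24.13 and P_B = 9.65: Q_A = 1581.826.
∂Q_A/∂P_B = 1.74P_B = 1.74(9.65) = 16.7910.
ε = (∂Q_A/∂P_B)(P_B/Q_A) = 16.7910 × (9.65/1581.826) ≈ 0.102.

0.102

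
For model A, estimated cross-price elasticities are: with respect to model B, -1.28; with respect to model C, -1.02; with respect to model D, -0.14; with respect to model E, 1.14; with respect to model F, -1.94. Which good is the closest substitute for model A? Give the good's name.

model E

Substitutes have ε > 0. Among the positive values, 1.14 (model E) is largest.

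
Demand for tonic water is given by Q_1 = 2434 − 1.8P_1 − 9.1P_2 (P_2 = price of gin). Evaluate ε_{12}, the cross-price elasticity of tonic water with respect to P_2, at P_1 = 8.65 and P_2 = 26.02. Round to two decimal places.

At P_1 = 8.65 and P_2 = 26.02: Q_1 = 2181.648.
∂Q_1/∂P_2 = -9.1.
ε = (∂Q_1/∂P_2)(P_2/Q_1) = -9.1 × (26.02/2181.648) ≈ -0.11.
Since ε < 0, tonic water and gin are complements.

-0.11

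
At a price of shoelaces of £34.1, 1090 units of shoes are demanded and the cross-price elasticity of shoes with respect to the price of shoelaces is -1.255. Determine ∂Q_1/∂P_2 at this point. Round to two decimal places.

-40.12

ε = (∂Q_1/∂P_2)·(P_2/Q_1) ⇒ ∂Q_1/∂P_2 = ε·Q_1/P_2 = -1.255 × 1090/34.1 ≈ -40.12.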